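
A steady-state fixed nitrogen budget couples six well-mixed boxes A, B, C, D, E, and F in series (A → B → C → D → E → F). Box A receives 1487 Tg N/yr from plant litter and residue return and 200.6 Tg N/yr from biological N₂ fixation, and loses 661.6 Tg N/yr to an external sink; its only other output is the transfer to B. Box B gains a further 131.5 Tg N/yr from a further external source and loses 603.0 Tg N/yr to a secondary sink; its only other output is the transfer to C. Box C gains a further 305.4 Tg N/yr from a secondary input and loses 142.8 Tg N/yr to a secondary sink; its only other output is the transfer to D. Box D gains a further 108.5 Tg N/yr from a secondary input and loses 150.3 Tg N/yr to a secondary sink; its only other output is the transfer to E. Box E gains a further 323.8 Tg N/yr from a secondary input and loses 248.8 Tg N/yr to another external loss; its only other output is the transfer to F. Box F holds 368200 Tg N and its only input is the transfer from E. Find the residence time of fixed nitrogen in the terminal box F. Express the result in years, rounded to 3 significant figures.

491 yr

Box A: F(A→B) = (1487 + 200.6) − 661.6 = 1026.0 Tg N/yr.
Box B: F(B→C) = (1026.0 + 131.5) − 603.0 = 554.50 Tg N/yr.
Box C: F(C→D) = (554.50 + 305.4) − 142.8 = 717.10 Tg N/yr.
Box D: F(D→E) = (717.10 + 108.5) − 150.3 = 675.30 Tg N/yr.
Box E: F(E→F) = (675.30 + 323.8) − 248.8 = 750.30 Tg N/yr.
Box F throughput = its input = 750.30 Tg N/yr; τ = 368200 / 750.30 = 490.7 yr.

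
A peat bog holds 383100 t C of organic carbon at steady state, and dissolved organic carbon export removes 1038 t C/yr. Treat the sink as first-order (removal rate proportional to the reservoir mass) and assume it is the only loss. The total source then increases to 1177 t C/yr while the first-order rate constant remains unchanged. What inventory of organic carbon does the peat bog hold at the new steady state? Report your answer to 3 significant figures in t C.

Rate constant k = F/M = 1038 / 383100 = 0.002709 yr⁻¹.
At the new steady state, source = k·M_new ⇒ M_new = 1177 / 0.002709 = 434400 t C.
(Equivalently M_new = M × F_new/F_old = 383100 × 1177/1038.)

434000 t C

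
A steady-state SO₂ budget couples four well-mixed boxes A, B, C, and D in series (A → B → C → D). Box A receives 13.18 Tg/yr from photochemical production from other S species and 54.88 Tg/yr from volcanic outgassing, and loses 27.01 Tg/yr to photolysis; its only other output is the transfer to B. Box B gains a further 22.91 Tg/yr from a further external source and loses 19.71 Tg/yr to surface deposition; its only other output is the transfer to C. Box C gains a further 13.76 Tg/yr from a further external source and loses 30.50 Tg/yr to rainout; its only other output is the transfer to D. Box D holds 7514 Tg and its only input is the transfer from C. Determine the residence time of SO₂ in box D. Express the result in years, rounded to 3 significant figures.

273 yr

Box A: F(A→B) = (13.18 + 54.88) − 27.01 = 41.050 Tg/yr.
Box B: F(B→C) = (41.050 + 22.91) − 19.71 = 44.250 Tg/yr.
Box C: F(C→D) = (44.250 + 13.76) − 30.50 = 27.510 Tg/yr.
Box D throughput = its input = 27.510 Tg/yr; τ = 7514 / 27.510 = 273.1 yr.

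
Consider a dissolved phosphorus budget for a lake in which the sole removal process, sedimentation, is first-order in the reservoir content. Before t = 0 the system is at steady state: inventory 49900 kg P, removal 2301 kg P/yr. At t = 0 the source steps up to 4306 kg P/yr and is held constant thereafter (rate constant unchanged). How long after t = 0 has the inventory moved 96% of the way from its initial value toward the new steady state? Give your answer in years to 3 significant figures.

τ = M₀/F₀ = 49900/2301 = 21.69 yr.
The remaining gap fraction is e^(−t/τ); 96% covered ⇒ e^(−t/τ) = 0.0400.
t = −τ ln(0.0400) = 21.69 × 3.219 = 69.81 yr.

69.8 yr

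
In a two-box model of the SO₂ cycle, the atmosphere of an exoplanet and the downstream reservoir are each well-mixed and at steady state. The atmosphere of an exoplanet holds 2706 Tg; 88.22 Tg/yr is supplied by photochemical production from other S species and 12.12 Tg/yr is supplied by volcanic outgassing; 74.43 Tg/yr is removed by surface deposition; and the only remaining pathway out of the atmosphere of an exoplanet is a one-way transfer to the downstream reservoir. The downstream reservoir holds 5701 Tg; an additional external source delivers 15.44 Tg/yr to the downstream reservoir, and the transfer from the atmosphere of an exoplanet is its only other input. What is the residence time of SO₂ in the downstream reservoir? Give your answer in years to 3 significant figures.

Balance the atmosphere of an exoplanet: ΣF_in = 88.22 + 12.12 = 100.34 Tg/yr.
Transfer to the downstream reservoir = ΣF_in − (74.43) = 25.910 Tg/yr.
Total input to the downstream reservoir = 25.910 + 15.44 = 41.350 Tg/yr; at steady state this equals its total output.
τ = M / F = 5701 / 41.350 = 137.9 yr.

138 yr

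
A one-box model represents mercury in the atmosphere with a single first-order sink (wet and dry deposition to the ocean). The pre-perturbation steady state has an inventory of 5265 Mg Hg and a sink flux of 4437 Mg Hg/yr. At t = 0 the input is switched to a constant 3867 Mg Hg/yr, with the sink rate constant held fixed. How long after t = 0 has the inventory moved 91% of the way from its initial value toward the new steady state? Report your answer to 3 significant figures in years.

2.86 yr

τ = M₀/F₀ = 5265/4437 = 1.187 yr.
The remaining gap fraction is e^(−t/τ); 91% covered ⇒ e^(−t/τ) = 0.0900.
t = −τ ln(0.0900) = 1.187 × 2.408 = 2.857 yr.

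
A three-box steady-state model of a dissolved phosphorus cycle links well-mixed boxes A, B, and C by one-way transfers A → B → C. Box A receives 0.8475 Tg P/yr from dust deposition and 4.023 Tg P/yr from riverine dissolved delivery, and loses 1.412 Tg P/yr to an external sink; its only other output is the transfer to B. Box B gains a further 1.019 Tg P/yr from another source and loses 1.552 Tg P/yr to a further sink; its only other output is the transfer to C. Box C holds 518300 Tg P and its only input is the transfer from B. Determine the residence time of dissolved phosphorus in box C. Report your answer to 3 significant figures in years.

Box A: F(A→B) = (0.8475 + 4.023) − 1.412 = 3.4585 Tg P/yr.
Box B: F(B→C) = (3.4585 + 1.019) − 1.552 = 2.9255 Tg P/yr.
Box C throughput = its input = 2.9255 Tg P/yr; τ = 518300 / 2.9255 = 177200 yr.

177000 yr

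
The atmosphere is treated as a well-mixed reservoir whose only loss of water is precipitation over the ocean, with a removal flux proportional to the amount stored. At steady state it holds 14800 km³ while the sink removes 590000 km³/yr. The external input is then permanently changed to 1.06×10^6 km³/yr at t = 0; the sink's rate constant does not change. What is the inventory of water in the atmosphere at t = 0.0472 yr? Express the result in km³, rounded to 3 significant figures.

24800 km³

The sink rate constant is k = F₀/M₀ = 590000/14800 = 39.86 yr⁻¹.
Solving dM/dt = F₁ − kM with M(0) = M₀ gives M(t) = F₁/k + (M₀ − F₁/k)·e^(−kt).
F₁/k = 1.06×10^6/39.86 = 26590 km³; kt = 39.86 × 0.0472 = 1.882, e^(−kt) = 0.1523.
M(0.0472) = 26590 + (14800 − 26590) × 0.1523 = 26590 − 1796 = 24794 km³.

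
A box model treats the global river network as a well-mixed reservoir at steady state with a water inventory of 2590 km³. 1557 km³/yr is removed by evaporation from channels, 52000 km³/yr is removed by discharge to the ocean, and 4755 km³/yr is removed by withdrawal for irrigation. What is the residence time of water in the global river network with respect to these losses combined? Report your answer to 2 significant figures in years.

0.044 yr

Total removal = 1557 + 52000 + 4755 = 58312 km³/yr.
τ = M / ΣF_out = 2590 / 58312 = 0.04442 yr.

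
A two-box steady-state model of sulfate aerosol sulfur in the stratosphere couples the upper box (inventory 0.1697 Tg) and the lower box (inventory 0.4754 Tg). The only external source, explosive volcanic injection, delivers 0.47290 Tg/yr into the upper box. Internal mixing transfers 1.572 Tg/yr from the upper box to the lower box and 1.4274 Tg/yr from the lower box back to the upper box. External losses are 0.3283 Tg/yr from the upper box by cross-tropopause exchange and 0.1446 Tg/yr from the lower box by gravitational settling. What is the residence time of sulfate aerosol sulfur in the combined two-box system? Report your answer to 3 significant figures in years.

Residence time in the combined system uses the total inventory and the total *external* removal — internal exchanges between the two boxes cancel.
M_total = 0.1697 + 0.4754 = 0.64510 Tg.
ΣF_external_out = 0.3283 + 0.1446 = 0.47290 Tg/yr.
τ = M_total / ΣF_ext = 0.64510 / 0.47290 = 1.364 yr.

1.36 yr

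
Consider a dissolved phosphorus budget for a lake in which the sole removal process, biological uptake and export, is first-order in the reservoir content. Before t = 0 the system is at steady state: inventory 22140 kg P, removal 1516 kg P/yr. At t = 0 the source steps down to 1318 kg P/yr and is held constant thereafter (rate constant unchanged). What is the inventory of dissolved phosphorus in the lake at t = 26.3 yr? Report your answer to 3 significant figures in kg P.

The sink rate constant is k = F₀/M₀ = 1516/22140 = 0.06847 yr⁻¹.
Solving dM/dt = F₁ − kM with M(0) = M₀ gives M(t) = F₁/k + (M₀ − F₁/k)·e^(−kt).
F₁/k = 1318/0.06847 = 19248 kg P; kt = 0.06847 × 26.3 = 1.801, e^(−kt) = 0.1652.
M(26.3) = 19248 + (22140 − 19248) × 0.1652 = 19248 + 477.6 = 19726 kg P.

19700 kg P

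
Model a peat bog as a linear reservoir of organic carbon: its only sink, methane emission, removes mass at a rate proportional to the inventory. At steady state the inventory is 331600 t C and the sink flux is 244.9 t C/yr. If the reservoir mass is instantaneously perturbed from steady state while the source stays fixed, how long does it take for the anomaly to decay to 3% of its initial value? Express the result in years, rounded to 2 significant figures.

4700 yr

For a linear reservoir the anomaly decays as exp(−t/τ) with τ = M/F = 331600/244.9 = 1354 yr.
exp(−t/τ) = 0.03 ⇒ t = −τ ln(0.03) = 1354 × 3.507 = 4748 yr.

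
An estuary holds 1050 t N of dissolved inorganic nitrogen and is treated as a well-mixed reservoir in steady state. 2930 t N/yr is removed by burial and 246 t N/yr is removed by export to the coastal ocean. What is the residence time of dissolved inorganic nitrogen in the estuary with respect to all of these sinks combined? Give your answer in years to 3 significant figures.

0.331 yr

Total removal flux = 2930 + 246 = 3176.0 t N/yr.
τ = M / ΣF_out = 1050 / 3176.0 = 0.3306 yr.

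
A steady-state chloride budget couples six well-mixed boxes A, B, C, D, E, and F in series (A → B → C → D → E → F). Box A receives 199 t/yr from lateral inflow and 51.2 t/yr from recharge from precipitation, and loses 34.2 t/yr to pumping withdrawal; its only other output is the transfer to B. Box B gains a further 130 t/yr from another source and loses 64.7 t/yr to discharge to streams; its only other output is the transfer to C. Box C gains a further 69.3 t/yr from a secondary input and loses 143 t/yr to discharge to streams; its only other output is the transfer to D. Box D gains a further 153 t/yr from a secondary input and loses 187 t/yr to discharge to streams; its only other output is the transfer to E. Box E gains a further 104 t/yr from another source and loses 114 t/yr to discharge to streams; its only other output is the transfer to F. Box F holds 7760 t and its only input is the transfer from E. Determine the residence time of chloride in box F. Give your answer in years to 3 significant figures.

47.4 yr

Box A: F(A→B) = (199 + 51.2) − 34.2 = 216.00 t/yr.
Box B: F(B→C) = (216.00 + 130) − 64.7 = 281.30 t/yr.
Box C: F(C→D) = (281.30 + 69.3) − 143 = 207.60 t/yr.
Box D: F(D→E) = (207.60 + 153) − 187 = 173.60 t/yr.
Box E: F(E→F) = (173.60 + 104) − 114 = 163.60 t/yr.
Box F throughput = its input = 163.60 t/yr; τ = 7760 / 163.60 = 47.43 yr.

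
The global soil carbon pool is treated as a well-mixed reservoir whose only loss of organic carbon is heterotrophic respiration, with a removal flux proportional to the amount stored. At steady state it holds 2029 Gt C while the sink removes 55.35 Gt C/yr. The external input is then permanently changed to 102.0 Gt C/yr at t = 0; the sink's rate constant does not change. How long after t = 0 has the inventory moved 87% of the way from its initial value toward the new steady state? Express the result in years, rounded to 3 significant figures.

τ = M₀/F₀ = 2029/55.35 = 36.66 yr.
The remaining gap fraction is e^(−t/τ); 87% covered ⇒ e^(−t/τ) = 0.130.
t = −τ ln(0.130) = 36.66 × 2.040 = 74.79 yr.

74.8 yr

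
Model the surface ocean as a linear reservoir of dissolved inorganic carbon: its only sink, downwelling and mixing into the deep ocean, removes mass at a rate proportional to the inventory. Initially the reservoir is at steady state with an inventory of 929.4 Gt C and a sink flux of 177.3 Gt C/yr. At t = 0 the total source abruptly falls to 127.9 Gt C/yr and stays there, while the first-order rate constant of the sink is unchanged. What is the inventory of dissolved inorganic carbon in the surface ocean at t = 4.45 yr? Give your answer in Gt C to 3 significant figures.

781 Gt C

Residence time τ = M₀/F₀ = 5.242 yr. The eventual steady state is M_∞ = M₀·(F₁/F₀) = 929.4 × 127.9/177.3 = 670.45 Gt C.
The anomaly ΔM(t) = M(t) − M_∞ decays as ΔM₀·e^(−t/τ) with ΔM₀ = 929.4 − 670.45 = 259.0 Gt C.
At t = 4.45 yr, e^(−t/τ) = e^(−0.8489) = 0.4279, so ΔM = 110.8 Gt C and M = 670.45 + 110.8 = 781.25 Gt C.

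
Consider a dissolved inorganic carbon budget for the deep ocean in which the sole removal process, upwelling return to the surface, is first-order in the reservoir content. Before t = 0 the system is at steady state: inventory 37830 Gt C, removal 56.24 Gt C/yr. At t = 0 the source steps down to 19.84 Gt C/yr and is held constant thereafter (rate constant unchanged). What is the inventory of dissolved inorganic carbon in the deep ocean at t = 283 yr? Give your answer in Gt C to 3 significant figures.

Residence time τ = M₀/F₀ = 672.7 yr. The eventual steady state is M_∞ = M₀·(F₁/F₀) = 37830 × 19.84/56.24 = 13345 Gt C.
The anomaly ΔM(t) = M(t) − M_∞ decays as ΔM₀·e^(−t/τ) with ΔM₀ = 37830 − 13345 = 24480 Gt C.
At t = 283 yr, e^(−t/τ) = e^(−0.4207) = 0.6566, so ΔM = 16080 Gt C and M = 13345 + 16080 = 29421 Gt C.

29400 Gt C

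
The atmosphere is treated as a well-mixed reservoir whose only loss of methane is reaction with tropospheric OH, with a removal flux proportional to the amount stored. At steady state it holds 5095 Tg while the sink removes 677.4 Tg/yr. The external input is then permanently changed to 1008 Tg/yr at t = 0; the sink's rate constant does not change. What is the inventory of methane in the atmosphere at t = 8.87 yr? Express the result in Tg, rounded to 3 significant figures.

The sink rate constant is k = F₀/M₀ = 677.4/5095 = 0.1330 yr⁻¹.
Solving dM/dt = F₁ − kM with M(0) = M₀ gives M(t) = F₁/k + (M₀ − F₁/k)·e^(−kt).
F₁/k = 1008/0.1330 = 7581.6 Tg; kt = 0.1330 × 8.87 = 1.179, e^(−kt) = 0.3075.
M(8.87) = 7581.6 + (5095 − 7581.6) × 0.3075 = 7581.6 − 764.6 = 6817.0 Tg.

6820 Tg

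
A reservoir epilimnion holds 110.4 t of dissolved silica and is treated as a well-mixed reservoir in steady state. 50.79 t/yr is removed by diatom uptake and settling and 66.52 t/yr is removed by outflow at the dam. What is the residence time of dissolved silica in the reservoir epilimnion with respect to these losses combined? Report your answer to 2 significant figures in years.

0.94 yr

Total removal = 50.79 + 66.52 = 117.31 t/yr.
τ = M / ΣF_out = 110.4 / 117.31 = 0.9411 yr.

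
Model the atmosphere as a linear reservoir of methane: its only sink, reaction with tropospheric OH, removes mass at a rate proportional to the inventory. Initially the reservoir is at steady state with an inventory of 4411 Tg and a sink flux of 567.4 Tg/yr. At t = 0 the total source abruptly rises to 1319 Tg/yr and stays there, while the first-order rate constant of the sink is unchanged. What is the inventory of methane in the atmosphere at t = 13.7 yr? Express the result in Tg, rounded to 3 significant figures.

Residence time τ = M₀/F₀ = 7.774 yr. The eventual steady state is M_∞ = M₀·(F₁/F₀) = 4411 × 1319/567.4 = 10254 Tg.
The anomaly ΔM(t) = M(t) − M_∞ decays as ΔM₀·e^(−t/τ) with ΔM₀ = 4411 − 10254 = −5843 Tg.
At t = 13.7 yr, e^(−t/τ) = e^(−1.762) = 0.1717, so ΔM = −1003 Tg and M = 10254 − 1003 = 9251.0 Tg.

9250 Tg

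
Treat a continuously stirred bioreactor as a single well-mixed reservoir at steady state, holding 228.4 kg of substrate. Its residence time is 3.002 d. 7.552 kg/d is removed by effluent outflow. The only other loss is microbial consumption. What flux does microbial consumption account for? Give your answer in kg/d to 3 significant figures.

68.5 kg/d

Total removal F = M/τ = 228.4 / 3.002 = 76.08 kg/d.
Microbial consumption = F − (7.552) = 76.08 − 7.552 = 68.53 kg/d.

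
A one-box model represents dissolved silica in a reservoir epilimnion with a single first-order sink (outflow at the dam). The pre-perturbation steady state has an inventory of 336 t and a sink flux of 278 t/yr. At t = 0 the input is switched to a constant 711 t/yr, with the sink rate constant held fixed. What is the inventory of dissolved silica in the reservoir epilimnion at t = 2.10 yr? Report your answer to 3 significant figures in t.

767 t

The sink rate constant is k = F₀/M₀ = 278/336 = 0.8274 yr⁻¹.
Solving dM/dt = F₁ − kM with M(0) = M₀ gives M(t) = F₁/k + (M₀ − F₁/k)·e^(−kt).
F₁/k = 711/0.8274 = 859.34 t; kt = 0.8274 × 2.10 = 1.738, e^(−kt) = 0.1760.
M(2.10) = 859.34 + (336 − 859.34) × 0.1760 = 859.34 − 92.09 = 767.25 t.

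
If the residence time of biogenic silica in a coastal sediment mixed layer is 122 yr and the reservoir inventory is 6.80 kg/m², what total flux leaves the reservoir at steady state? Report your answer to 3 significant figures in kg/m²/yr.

0.0557 kg/m²/yr

F = M / τ = 6.80 / 122 = 0.05574 kg/m²/yr.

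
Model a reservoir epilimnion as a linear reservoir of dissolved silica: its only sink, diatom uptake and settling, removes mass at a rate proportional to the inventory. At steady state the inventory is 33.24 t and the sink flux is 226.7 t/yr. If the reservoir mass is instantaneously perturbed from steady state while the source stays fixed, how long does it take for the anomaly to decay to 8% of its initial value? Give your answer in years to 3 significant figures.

For a linear reservoir the anomaly decays as exp(−t/τ) with τ = M/F = 33.24/226.7 = 0.1466 yr.
exp(−t/τ) = 0.08 ⇒ t = −τ ln(0.08) = 0.1466 × 2.526 = 0.3703 yr.

0.370 yr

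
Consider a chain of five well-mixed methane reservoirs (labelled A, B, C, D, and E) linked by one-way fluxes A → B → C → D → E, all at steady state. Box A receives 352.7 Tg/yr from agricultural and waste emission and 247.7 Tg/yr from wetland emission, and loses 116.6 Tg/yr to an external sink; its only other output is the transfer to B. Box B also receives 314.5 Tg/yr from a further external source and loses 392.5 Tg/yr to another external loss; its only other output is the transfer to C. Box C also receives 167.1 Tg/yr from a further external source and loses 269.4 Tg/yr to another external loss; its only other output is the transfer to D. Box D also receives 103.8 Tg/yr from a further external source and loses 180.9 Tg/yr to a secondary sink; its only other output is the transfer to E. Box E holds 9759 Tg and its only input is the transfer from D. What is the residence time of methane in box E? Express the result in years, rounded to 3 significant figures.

43.1 yr

Box A: F(A→B) = (352.7 + 247.7) − 116.6 = 483.80 Tg/yr.
Box B: F(B→C) = (483.80 + 314.5) − 392.5 = 405.80 Tg/yr.
Box C: F(C→D) = (405.80 + 167.1) − 269.4 = 303.50 Tg/yr.
Box D: F(D→E) = (303.50 + 103.8) − 180.9 = 226.40 Tg/yr.
Box E throughput = its input = 226.40 Tg/yr; τ = 9759 / 226.40 = 43.11 yr.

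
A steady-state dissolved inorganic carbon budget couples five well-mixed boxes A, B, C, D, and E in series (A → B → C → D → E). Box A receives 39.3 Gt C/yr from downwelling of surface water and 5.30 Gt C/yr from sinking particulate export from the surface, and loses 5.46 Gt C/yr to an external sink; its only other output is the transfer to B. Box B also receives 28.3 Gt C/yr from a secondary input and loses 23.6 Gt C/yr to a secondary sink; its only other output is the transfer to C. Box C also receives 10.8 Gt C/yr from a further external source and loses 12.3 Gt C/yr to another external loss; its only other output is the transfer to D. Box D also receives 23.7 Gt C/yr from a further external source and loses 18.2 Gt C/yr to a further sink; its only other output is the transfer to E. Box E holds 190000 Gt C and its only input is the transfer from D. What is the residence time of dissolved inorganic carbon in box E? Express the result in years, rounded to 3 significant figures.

3970 yr

Box A: F(A→B) = (39.3 + 5.30) − 5.46 = 39.140 Gt C/yr.
Box B: F(B→C) = (39.140 + 28.3) − 23.6 = 43.840 Gt C/yr.
Box C: F(C→D) = (43.840 + 10.8) − 12.3 = 42.340 Gt C/yr.
Box D: F(D→E) = (42.340 + 23.7) − 18.2 = 47.840 Gt C/yr.
Box E throughput = its input = 47.840 Gt C/yr; τ = 190000 / 47.840 = 3972 yr.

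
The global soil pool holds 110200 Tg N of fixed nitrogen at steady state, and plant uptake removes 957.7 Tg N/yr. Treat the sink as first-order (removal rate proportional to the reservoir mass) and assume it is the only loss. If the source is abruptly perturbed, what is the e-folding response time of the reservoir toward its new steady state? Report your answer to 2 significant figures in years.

120 yr

For a linear reservoir the response time equals the residence time τ = M/F.
τ = 110200 / 957.7 = 115.1 yr.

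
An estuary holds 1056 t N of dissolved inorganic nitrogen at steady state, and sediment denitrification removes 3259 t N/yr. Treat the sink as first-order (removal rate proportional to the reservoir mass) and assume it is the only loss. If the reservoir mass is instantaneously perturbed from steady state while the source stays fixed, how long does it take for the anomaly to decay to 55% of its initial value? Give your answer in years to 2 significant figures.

0.19 yr

For a linear reservoir the anomaly decays as exp(−t/τ) with τ = M/F = 1056/3259 = 0.3240 yr.
exp(−t/τ) = 0.55 ⇒ t = −τ ln(0.55) = 0.3240 × 0.5978 = 0.1937 yr.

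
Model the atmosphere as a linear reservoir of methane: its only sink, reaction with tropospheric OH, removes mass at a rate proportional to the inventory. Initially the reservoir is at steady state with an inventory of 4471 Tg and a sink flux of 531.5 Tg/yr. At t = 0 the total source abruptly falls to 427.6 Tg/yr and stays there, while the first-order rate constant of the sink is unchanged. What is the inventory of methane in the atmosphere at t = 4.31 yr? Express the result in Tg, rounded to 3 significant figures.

The sink rate constant is k = F₀/M₀ = 531.5/4471 = 0.1189 yr⁻¹.
Solving dM/dt = F₁ − kM with M(0) = M₀ gives M(t) = F₁/k + (M₀ − F₁/k)·e^(−kt).
F₁/k = 427.6/0.1189 = 3597.0 Tg; kt = 0.1189 × 4.31 = 0.5124, e^(−kt) = 0.5991.
M(4.31) = 3597.0 + (4471 − 3597.0) × 0.5991 = 3597.0 + 523.6 = 4120.6 Tg.

4120 Tg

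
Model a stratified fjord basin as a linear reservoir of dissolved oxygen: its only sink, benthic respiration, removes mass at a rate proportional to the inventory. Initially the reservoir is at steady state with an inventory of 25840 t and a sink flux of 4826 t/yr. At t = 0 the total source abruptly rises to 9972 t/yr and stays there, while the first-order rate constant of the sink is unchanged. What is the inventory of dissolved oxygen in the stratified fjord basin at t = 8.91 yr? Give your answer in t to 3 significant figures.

The sink rate constant is k = F₀/M₀ = 4826/25840 = 0.1868 yr⁻¹.
Solving dM/dt = F₁ − kM with M(0) = M₀ gives M(t) = F₁/k + (M₀ − F₁/k)·e^(−kt).
F₁/k = 9972/0.1868 = 53393 t; kt = 0.1868 × 8.91 = 1.664, e^(−kt) = 0.1894.
M(8.91) = 53393 + (25840 − 53393) × 0.1894 = 53393 − 5218 = 48176 t.

48200 t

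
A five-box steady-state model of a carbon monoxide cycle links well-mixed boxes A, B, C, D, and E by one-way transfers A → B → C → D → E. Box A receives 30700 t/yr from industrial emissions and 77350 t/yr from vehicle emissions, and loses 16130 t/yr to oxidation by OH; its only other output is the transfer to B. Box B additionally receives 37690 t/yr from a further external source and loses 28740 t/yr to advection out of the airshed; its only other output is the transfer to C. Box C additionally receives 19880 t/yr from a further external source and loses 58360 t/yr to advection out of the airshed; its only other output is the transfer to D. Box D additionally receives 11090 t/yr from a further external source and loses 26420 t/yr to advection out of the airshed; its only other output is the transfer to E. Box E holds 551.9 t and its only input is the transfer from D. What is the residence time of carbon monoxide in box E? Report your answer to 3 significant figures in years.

Box A: F(A→B) = (30700 + 77350) − 16130 = 91920 t/yr.
Box B: F(B→C) = (91920 + 37690) − 28740 = 100870 t/yr.
Box C: F(C→D) = (100870 + 19880) − 58360 = 62390 t/yr.
Box D: F(D→E) = (62390 + 11090) − 26420 = 47060 t/yr.
Box E throughput = its input = 47060 t/yr; τ = 551.9 / 47060 = 0.01173 yr.

0.0117 yr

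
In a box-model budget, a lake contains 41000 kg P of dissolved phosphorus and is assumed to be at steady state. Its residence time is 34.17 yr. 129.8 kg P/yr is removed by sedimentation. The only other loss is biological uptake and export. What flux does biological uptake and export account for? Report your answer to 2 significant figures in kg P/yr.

1100 kg P/yr

Total removal F = M/τ = 41000 / 34.17 = 1200 kg P/yr.
Biological uptake and export = F − (129.8) = 1200 − 129.8 = 1070 kg P/yr.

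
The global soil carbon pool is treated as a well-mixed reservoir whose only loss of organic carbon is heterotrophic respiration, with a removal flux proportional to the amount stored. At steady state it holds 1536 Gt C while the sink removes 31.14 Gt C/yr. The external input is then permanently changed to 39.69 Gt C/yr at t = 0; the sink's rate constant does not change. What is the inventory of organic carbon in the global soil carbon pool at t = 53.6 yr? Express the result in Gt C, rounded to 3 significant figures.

Residence time τ = M₀/F₀ = 49.33 yr. The eventual steady state is M_∞ = M₀·(F₁/F₀) = 1536 × 39.69/31.14 = 1957.7 Gt C.
The anomaly ΔM(t) = M(t) − M_∞ decays as ΔM₀·e^(−t/τ) with ΔM₀ = 1536 − 1957.7 = −421.7 Gt C.
At t = 53.6 yr, e^(−t/τ) = e^(−1.087) = 0.3373, so ΔM = −142.3 Gt C and M = 1957.7 − 142.3 = 1815.5 Gt C.

1820 Gt C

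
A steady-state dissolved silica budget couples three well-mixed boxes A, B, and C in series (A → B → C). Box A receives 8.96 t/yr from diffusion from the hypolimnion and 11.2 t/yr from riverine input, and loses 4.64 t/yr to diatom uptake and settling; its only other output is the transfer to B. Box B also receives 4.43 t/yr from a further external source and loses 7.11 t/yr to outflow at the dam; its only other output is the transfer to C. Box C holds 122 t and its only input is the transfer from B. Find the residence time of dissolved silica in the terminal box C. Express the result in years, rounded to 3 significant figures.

Box A: F(A→B) = (8.96 + 11.2) − 4.64 = 15.520 t/yr.
Box B: F(B→C) = (15.520 + 4.43) − 7.11 = 12.840 t/yr.
Box C throughput = its input = 12.840 t/yr; τ = 122 / 12.840 = 9.502 yr.

9.50 yr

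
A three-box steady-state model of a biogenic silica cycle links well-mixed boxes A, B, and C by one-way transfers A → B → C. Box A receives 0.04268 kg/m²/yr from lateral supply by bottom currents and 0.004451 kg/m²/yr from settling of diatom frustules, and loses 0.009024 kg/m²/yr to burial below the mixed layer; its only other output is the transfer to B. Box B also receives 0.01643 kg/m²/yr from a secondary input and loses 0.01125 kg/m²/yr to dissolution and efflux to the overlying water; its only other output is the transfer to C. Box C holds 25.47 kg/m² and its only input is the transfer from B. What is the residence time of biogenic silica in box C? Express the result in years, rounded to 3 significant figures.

Box A: F(A→B) = (0.04268 + 0.004451) − 0.009024 = 0.038107 kg/m²/yr.
Box B: F(B→C) = (0.038107 + 0.01643) − 0.01125 = 0.043287 kg/m²/yr.
Box C throughput = its input = 0.043287 kg/m²/yr; τ = 25.47 / 0.043287 = 588.4 yr.

588 yr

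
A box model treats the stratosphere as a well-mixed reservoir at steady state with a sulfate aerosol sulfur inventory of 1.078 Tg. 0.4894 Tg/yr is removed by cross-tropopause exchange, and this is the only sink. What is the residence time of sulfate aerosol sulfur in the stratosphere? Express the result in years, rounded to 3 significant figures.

2.20 yr

τ = M / F = 1.078 / 0.4894 = 2.203 yr.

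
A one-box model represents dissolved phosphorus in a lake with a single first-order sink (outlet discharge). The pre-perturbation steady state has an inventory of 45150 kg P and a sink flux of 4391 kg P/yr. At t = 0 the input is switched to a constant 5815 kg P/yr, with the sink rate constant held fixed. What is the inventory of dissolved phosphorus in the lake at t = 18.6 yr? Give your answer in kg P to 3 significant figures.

τ = M₀/F₀ = 45150/4391 = 10.28 yr; rate constant k = 1/τ.
New steady state M_∞ = F₁/k = F₁·τ = 5815 × 10.28 = 59792 kg P.
M(t) = M_∞ + (M₀ − M_∞)·e^(−t/τ); t/τ = 18.6/10.28 = 1.809, so e^(−t/τ) = 0.1638.
M(t) = 59792 − 14640 × 0.1638 = 57393 kg P.

57400 kg P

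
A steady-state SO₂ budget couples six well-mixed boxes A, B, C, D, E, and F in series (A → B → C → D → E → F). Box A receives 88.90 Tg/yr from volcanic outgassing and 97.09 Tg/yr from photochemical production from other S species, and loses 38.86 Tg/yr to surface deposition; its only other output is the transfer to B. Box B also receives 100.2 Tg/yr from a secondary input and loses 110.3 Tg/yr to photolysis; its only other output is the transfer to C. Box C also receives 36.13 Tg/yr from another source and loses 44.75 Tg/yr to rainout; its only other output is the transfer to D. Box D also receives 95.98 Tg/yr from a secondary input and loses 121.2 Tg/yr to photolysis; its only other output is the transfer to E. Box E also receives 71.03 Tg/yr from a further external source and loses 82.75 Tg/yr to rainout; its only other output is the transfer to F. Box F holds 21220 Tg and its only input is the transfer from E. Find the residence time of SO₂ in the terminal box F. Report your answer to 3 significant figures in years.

232 yr

Box A: F(A→B) = (88.90 + 97.09) − 38.86 = 147.13 Tg/yr.
Box B: F(B→C) = (147.13 + 100.2) − 110.3 = 137.03 Tg/yr.
Box C: F(C→D) = (137.03 + 36.13) − 44.75 = 128.41 Tg/yr.
Box D: F(D→E) = (128.41 + 95.98) − 121.2 = 103.19 Tg/yr.
Box E: F(E→F) = (103.19 + 71.03) − 82.75 = 91.470 Tg/yr.
Box F throughput = its input = 91.470 Tg/yr; τ = 21220 / 91.470 = 232.0 yr.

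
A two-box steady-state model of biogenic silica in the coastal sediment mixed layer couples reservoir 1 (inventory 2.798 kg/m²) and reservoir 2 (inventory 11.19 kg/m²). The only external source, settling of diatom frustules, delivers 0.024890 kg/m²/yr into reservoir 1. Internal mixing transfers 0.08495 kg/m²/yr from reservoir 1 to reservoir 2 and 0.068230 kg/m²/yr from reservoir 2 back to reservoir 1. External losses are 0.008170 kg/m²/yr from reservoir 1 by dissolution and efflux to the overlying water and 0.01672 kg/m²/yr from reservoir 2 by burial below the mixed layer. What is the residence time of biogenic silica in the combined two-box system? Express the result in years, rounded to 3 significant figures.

Treat the two boxes together as one reservoir: the mixing fluxes between them are internal recycling, so τ = ΣM / Σ(external losses).
M_total = 2.798 + 11.19 = 13.988 kg/m².
ΣF_external_out = 0.008170 + 0.01672 = 0.024890 kg/m²/yr.
τ = M_total / ΣF_ext = 13.988 / 0.024890 = 562.0 yr.

562 yr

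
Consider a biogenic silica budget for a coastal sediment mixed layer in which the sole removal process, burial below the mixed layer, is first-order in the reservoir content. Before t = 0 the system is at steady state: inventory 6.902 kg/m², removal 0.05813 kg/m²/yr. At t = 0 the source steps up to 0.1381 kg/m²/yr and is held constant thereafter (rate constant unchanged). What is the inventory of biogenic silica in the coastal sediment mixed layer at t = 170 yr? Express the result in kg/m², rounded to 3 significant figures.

The sink rate constant is k = F₀/M₀ = 0.05813/6.902 = 0.008422 yr⁻¹.
Solving dM/dt = F₁ − kM with M(0) = M₀ gives M(t) = F₁/k + (M₀ − F₁/k)·e^(−kt).
F₁/k = 0.1381/0.008422 = 16.397 kg/m²; kt = 0.008422 × 170 = 1.432, e^(−kt) = 0.2389.
M(170) = 16.397 + (6.902 − 16.397) × 0.2389 = 16.397 − 2.268 = 14.129 kg/m².

14.1 kg/m²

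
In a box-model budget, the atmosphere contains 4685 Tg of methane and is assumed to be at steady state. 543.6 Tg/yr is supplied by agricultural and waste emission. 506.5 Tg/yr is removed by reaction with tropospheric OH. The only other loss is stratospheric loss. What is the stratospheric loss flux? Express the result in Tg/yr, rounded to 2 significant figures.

37 Tg/yr

At steady state ΣF_in = ΣF_out.
ΣF_in = 543.60 Tg/yr.
Stratospheric loss flux = ΣF_in − (506.5) = 543.60 − 506.5 = 37.10 Tg/yr.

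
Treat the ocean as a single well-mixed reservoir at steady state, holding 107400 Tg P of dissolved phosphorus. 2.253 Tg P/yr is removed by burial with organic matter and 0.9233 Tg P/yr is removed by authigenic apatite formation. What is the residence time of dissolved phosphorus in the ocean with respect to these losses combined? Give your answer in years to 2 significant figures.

34000 yr

Total removal = 2.253 + 0.9233 = 3.1763 Tg P/yr.
τ = M / ΣF_out = 107400 / 3.1763 = 33810 yr.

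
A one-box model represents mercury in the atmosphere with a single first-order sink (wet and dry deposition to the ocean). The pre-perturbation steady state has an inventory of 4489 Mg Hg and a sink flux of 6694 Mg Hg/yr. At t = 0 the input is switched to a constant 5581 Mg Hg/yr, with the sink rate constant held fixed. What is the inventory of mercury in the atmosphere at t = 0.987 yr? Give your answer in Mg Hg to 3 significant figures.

Residence time τ = M₀/F₀ = 0.6706 yr. The eventual steady state is M_∞ = M₀·(F₁/F₀) = 4489 × 5581/6694 = 3742.6 Mg Hg.
The anomaly ΔM(t) = M(t) − M_∞ decays as ΔM₀·e^(−t/τ) with ΔM₀ = 4489 − 3742.6 = 746.4 Mg Hg.
At t = 0.987 yr, e^(−t/τ) = e^(−1.472) = 0.2295, so ΔM = 171.3 Mg Hg and M = 3742.6 + 171.3 = 3913.9 Mg Hg.

3910 Mg Hg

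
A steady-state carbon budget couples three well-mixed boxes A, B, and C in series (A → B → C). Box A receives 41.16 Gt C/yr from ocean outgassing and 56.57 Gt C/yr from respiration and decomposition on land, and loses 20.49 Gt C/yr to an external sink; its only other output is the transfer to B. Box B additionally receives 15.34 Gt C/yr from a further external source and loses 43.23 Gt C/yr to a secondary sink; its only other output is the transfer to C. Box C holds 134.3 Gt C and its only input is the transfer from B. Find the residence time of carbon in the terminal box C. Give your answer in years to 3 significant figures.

Box A: F(A→B) = (41.16 + 56.57) − 20.49 = 77.240 Gt C/yr.
Box B: F(B→C) = (77.240 + 15.34) − 43.23 = 49.350 Gt C/yr.
Box C throughput = its input = 49.350 Gt C/yr; τ = 134.3 / 49.350 = 2.721 yr.

2.72 yr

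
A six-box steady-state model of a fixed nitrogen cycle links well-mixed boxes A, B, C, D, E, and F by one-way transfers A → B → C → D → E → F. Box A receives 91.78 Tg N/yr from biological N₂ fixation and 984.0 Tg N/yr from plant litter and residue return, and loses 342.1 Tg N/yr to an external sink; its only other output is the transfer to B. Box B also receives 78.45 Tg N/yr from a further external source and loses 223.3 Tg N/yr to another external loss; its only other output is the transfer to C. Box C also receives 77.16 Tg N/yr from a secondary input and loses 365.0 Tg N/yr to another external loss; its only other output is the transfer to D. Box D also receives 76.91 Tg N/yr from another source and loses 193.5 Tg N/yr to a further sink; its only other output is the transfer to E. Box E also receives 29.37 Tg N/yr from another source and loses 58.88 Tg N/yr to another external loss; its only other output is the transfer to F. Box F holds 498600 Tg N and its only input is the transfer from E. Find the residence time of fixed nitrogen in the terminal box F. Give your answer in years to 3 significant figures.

3220 yr

Box A: F(A→B) = (91.78 + 984.0) − 342.1 = 733.68 Tg N/yr.
Box B: F(B→C) = (733.68 + 78.45) − 223.3 = 588.83 Tg N/yr.
Box C: F(C→D) = (588.83 + 77.16) − 365.0 = 300.99 Tg N/yr.
Box D: F(D→E) = (300.99 + 76.91) − 193.5 = 184.40 Tg N/yr.
Box E: F(E→F) = (184.40 + 29.37) − 58.88 = 154.89 Tg N/yr.
Box F throughput = its input = 154.89 Tg N/yr; τ = 498600 / 154.89 = 3219 yr.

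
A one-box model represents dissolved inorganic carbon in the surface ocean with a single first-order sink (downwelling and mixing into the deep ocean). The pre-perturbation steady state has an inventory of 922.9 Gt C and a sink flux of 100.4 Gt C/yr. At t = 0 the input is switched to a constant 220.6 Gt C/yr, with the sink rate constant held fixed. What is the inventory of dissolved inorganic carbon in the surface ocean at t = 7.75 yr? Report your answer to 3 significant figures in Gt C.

The sink rate constant is k = F₀/M₀ = 100.4/922.9 = 0.1088 yr⁻¹.
Solving dM/dt = F₁ − kM with M(0) = M₀ gives M(t) = F₁/k + (M₀ − F₁/k)·e^(−kt).
F₁/k = 220.6/0.1088 = 2027.8 Gt C; kt = 0.1088 × 7.75 = 0.8431, e^(−kt) = 0.4304.
M(7.75) = 2027.8 + (922.9 − 2027.8) × 0.4304 = 2027.8 − 475.5 = 1552.3 Gt C.

1550 Gt C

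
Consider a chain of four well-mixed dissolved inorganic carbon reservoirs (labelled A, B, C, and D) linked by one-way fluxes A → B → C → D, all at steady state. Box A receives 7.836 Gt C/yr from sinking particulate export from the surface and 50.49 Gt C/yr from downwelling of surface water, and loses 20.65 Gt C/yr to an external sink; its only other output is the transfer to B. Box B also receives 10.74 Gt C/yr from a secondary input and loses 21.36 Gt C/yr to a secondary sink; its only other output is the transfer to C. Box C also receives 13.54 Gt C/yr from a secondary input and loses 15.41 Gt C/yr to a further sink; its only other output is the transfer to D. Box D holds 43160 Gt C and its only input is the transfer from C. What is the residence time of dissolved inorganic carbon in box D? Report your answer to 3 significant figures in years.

1710 yr

Box A: F(A→B) = (7.836 + 50.49) − 20.65 = 37.676 Gt C/yr.
Box B: F(B→C) = (37.676 + 10.74) − 21.36 = 27.056 Gt C/yr.
Box C: F(C→D) = (27.056 + 13.54) − 15.41 = 25.186 Gt C/yr.
Box D throughput = its input = 25.186 Gt C/yr; τ = 43160 / 25.186 = 1714 yr.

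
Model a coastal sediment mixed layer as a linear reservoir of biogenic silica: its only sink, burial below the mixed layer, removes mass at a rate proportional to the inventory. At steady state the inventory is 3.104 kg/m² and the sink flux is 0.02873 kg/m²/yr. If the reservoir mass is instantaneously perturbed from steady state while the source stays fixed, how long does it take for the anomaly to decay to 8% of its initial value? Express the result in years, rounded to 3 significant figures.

For a linear reservoir the anomaly decays as exp(−t/τ) with τ = M/F = 3.104/0.02873 = 108.0 yr.
exp(−t/τ) = 0.08 ⇒ t = −τ ln(0.08) = 108.0 × 2.526 = 272.9 yr.

273 yr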